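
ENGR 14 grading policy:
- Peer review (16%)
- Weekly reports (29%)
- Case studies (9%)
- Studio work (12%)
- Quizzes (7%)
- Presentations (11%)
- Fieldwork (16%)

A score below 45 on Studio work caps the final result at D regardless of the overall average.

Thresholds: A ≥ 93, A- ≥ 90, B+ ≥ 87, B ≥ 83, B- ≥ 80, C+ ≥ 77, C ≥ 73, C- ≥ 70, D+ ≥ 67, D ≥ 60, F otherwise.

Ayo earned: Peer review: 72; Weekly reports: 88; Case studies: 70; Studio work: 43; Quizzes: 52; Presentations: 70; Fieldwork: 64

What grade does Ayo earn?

Studio work score 43 < 45: minimum not met.
Weighted total:
  Peer review 72 × 0.16 = 11.52
  Weekly reports 88 × 0.29 = 25.52
  Case studies 70 × 0.09 = 6.3
  Studio work 43 × 0.12 = 5.16
  Quizzes 52 × 0.07 = 3.64
  Presentations 70 × 0.11 = 7.7
  Fieldwork 64 × 0.16 = 10.24
Sum = 70.08
70.08 would be C-; cap at D applies → D.

D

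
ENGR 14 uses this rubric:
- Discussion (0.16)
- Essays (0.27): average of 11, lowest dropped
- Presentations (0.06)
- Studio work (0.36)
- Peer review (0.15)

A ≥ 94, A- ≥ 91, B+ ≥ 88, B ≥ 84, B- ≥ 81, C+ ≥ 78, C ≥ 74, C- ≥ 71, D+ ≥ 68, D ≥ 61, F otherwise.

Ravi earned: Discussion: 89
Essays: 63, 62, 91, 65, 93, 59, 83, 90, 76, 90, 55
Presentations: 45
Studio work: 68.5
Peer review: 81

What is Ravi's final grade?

Essays: drop 55 → average of remaining 10 = 772/10 = 77.2
Weighted total:
  Discussion 89 × 0.16 = 14.24
  Essays 77.2 × 0.27 = 20.844
  Presentations 45 × 0.06 = 2.7
  Studio work 68.5 × 0.36 = 24.66
  Peer review 81 × 0.15 = 12.15
Sum = 74.594
74.594 is ≥ 74 and < 78 → C

C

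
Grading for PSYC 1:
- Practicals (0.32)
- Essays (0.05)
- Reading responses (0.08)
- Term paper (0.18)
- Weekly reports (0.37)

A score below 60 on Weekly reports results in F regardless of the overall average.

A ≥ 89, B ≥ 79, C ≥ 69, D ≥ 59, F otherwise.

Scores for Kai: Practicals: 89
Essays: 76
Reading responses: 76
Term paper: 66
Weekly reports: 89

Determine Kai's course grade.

Weekly reports score 89 ≥ 60: minimum met.
Weighted total:
  Practicals 89 × 0.32 = 28.48
  Essays 76 × 0.05 = 3.8
  Reading responses 76 × 0.08 = 6.08
  Term paper 66 × 0.18 = 11.88
  Weekly reports 89 × 0.37 = 32.93
Sum = 83.17
83.17 is ≥ 79 and < 89 → B

B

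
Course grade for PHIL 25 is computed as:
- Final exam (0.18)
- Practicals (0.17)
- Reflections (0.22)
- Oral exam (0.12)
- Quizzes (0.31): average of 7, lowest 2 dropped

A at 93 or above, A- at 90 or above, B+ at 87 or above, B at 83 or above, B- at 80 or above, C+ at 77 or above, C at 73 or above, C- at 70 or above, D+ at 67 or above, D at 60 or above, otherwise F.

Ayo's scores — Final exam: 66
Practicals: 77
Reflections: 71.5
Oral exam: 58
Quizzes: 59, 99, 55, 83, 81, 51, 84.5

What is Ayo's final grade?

C-

Quizzes: drop 51, 55 → average of remaining 5 = 406.5/5 = 81.3
Weighted total:
  Final exam 66 × 0.18 = 11.88
  Practicals 77 × 0.17 = 13.09
  Reflections 71.5 × 0.22 = 15.73
  Oral exam 58 × 0.12 = 6.96
  Quizzes 81.3 × 0.31 = 25.203
Sum = 72.863
72.863 is ≥ 70 and < 73 → C-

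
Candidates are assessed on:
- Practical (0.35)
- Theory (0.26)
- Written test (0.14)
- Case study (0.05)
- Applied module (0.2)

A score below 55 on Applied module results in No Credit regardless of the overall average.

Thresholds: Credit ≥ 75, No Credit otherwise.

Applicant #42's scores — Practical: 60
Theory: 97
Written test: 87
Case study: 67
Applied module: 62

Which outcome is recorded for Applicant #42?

No Credit

Applied module score 62 ≥ 55: minimum met.
Weighted total:
  Practical 60 × 0.35 = 21
  Theory 97 × 0.26 = 25.22
  Written test 87 × 0.14 = 12.18
  Case study 67 × 0.05 = 3.35
  Applied module 62 × 0.2 = 12.4
Sum = 74.15
74.15 < 75 → No Credit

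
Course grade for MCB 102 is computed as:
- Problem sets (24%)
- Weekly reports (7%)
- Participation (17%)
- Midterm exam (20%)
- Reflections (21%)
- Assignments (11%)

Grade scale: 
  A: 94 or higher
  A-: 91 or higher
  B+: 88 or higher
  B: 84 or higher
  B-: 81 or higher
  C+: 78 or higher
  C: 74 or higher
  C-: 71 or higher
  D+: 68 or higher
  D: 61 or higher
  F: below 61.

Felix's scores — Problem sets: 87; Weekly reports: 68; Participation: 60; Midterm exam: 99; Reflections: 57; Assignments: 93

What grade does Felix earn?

Weighted total:
  Problem sets 87 × 0.24 = 20.88
  Weekly reports 68 × 0.07 = 4.76
  Participation 60 × 0.17 = 10.2
  Midterm exam 99 × 0.2 = 19.8
  Reflections 57 × 0.21 = 11.97
  Assignments 93 × 0.11 = 10.23
Sum = 77.84
77.84 is ≥ 74 and < 78 → C

C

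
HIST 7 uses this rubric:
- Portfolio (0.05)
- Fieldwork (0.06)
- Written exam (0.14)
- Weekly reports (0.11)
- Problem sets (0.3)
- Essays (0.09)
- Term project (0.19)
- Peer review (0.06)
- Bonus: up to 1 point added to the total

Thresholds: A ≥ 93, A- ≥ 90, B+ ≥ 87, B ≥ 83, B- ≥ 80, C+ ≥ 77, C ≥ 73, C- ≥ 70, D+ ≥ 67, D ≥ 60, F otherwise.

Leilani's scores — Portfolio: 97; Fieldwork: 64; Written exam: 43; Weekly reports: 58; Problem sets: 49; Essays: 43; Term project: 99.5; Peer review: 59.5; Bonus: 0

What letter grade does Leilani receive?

Weighted total:
  Portfolio 97 × 0.05 = 4.85
  Fieldwork 64 × 0.06 = 3.84
  Written exam 43 × 0.14 = 6.02
  Weekly reports 58 × 0.11 = 6.38
  Problem sets 49 × 0.3 = 14.7
  Essays 43 × 0.09 = 3.87
  Term project 99.5 × 0.19 = 18.905
  Peer review 59.5 × 0.06 = 3.57
Sum = 62.135
Bonus: 62.135 + 0 = 62.135
62.135 is ≥ 60 and < 67 → D

D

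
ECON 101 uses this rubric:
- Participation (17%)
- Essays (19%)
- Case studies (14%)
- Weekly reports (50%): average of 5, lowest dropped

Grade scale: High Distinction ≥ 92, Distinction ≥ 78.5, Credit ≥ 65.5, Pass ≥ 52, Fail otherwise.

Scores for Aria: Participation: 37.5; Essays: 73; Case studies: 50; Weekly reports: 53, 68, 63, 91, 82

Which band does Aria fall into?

Pass

Weekly reports: drop 53 → average of remaining 4 = 304/4 = 76
Weighted total:
  Participation 37.5 × 0.17 = 6.375
  Essays 73 × 0.19 = 13.87
  Case studies 50 × 0.14 = 7
  Weekly reports 76 × 0.5 = 38
Sum = 65.245
65.245 is ≥ 52 and < 65.5 → Pass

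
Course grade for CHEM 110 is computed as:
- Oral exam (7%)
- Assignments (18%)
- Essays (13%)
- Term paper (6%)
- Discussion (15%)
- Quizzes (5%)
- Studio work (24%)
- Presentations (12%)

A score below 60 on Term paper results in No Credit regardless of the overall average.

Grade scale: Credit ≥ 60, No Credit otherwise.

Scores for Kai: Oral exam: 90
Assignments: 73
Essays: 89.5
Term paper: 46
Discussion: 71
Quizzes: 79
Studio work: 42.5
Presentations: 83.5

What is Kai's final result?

No Credit

Term paper score 46 < 60: minimum not met.
Weighted total:
  Oral exam 90 × 0.07 = 6.3
  Assignments 73 × 0.18 = 13.14
  Essays 89.5 × 0.13 = 11.635
  Term paper 46 × 0.06 = 2.76
  Discussion 71 × 0.15 = 10.65
  Quizzes 79 × 0.05 = 3.95
  Studio work 42.5 × 0.24 = 10.2
  Presentations 83.5 × 0.12 = 10.02
Sum = 68.655
Because the Term paper minimum was not met, the result is No Credit.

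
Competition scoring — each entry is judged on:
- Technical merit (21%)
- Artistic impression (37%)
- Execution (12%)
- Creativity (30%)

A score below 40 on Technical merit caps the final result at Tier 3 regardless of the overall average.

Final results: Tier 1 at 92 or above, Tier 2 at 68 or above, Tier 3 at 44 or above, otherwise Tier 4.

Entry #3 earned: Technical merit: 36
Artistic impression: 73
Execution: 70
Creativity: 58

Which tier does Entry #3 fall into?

Tier 3

Technical merit score 36 < 40: minimum not met.
Weighted total:
  Technical merit 36 × 0.21 = 7.56
  Artistic impression 73 × 0.37 = 27.01
  Execution 70 × 0.12 = 8.4
  Creativity 58 × 0.3 = 17.4
Sum = 60.37
60.37 would be Tier 3; cap at Tier 3 applies → Tier 3.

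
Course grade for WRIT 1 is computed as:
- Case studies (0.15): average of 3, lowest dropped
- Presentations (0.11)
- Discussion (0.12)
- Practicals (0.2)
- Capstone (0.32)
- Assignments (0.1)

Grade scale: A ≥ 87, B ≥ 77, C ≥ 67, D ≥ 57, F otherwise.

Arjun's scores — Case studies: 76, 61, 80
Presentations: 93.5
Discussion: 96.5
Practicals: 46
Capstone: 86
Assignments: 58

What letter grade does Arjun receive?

C

Case studies: drop 61 → average of remaining 2 = 156/2 = 78
Weighted total:
  Case studies 78 × 0.15 = 11.7
  Presentations 93.5 × 0.11 = 10.285
  Discussion 96.5 × 0.12 = 11.58
  Practicals 46 × 0.2 = 9.2
  Capstone 86 × 0.32 = 27.52
  Assignments 58 × 0.1 = 5.8
Sum = 76.085
76.085 is ≥ 67 and < 77 → C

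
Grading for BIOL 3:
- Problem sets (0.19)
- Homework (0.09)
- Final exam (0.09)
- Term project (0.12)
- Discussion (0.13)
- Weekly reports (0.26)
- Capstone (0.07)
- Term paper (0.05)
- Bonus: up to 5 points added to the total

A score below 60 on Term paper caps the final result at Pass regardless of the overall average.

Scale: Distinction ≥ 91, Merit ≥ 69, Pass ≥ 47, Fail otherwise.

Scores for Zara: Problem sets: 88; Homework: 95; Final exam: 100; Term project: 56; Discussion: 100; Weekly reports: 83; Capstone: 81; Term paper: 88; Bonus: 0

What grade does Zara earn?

Term paper score 88 ≥ 60: minimum met.
Weighted total:
  Problem sets 88 × 0.19 = 16.72
  Homework 95 × 0.09 = 8.55
  Final exam 100 × 0.09 = 9
  Term project 56 × 0.12 = 6.72
  Discussion 100 × 0.13 = 13
  Weekly reports 83 × 0.26 = 21.58
  Capstone 81 × 0.07 = 5.67
  Term paper 88 × 0.05 = 4.4
Sum = 85.64
Bonus: 85.64 + 0 = 85.64
85.64 is ≥ 69 and < 91 → Merit

Merit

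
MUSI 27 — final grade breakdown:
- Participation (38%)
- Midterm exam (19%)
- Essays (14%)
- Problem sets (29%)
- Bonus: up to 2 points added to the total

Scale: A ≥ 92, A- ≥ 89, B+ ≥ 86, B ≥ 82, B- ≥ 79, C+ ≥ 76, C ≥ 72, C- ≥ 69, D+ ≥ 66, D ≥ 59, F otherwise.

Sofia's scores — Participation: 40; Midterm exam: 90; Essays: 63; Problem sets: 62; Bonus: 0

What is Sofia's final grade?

D

Weighted total:
  Participation 40 × 0.38 = 15.2
  Midterm exam 90 × 0.19 = 17.1
  Essays 63 × 0.14 = 8.82
  Problem sets 62 × 0.29 = 17.98
Sum = 59.1
Bonus: 59.1 + 0 = 59.1
59.1 is ≥ 59 and < 66 → D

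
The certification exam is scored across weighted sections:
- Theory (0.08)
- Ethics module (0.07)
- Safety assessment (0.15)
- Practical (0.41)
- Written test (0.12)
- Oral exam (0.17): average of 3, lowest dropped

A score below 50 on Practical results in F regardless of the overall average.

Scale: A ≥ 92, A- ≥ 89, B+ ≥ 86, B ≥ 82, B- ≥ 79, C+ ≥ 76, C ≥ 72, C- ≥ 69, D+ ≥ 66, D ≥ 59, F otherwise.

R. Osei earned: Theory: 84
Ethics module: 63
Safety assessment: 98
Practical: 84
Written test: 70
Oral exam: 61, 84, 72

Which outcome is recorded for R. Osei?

Oral exam: drop 61 → average of remaining 2 = 156/2 = 78
Practical score 84 ≥ 50: minimum met.
Weighted total:
  Theory 84 × 0.08 = 6.72
  Ethics module 63 × 0.07 = 4.41
  Safety assessment 98 × 0.15 = 14.7
  Practical 84 × 0.41 = 34.44
  Written test 70 × 0.12 = 8.4
  Oral exam 78 × 0.17 = 13.26
Sum = 81.93
81.93 is ≥ 79 and < 82 → B-

B-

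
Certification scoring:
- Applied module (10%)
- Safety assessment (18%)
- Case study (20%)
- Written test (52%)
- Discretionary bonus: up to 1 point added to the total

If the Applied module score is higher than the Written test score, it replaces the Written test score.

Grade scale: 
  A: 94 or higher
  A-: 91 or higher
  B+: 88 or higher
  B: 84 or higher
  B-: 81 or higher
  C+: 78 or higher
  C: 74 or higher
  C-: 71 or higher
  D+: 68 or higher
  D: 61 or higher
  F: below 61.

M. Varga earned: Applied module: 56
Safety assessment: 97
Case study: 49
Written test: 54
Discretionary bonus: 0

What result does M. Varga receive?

D

Applied module (56) > Written test (54), so Written test counts as 56.
Weighted total:
  Applied module 56 × 0.1 = 5.6
  Safety assessment 97 × 0.18 = 17.46
  Case study 49 × 0.2 = 9.8
  Written test 56 × 0.52 = 29.12
Sum = 61.98
Discretionary bonus: 61.98 + 0 = 61.98
61.98 is ≥ 61 and < 68 → D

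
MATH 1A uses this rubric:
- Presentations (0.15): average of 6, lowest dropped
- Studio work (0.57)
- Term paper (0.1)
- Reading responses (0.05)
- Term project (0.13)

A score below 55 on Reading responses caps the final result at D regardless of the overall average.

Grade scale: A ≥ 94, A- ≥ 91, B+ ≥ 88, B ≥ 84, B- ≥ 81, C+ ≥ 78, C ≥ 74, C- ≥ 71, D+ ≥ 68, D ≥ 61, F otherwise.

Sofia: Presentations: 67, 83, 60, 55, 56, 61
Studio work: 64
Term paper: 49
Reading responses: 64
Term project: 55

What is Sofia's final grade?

Presentations: drop 55 → average of remaining 5 = 327/5 = 65.4
Reading responses score 64 ≥ 55: minimum met.
Weighted total:
  Presentations 65.4 × 0.15 = 9.81
  Studio work 64 × 0.57 = 36.48
  Term paper 49 × 0.1 = 4.9
  Reading responses 64 × 0.05 = 3.2
  Term project 55 × 0.13 = 7.15
Sum = 61.54
61.54 is ≥ 61 and < 68 → D

D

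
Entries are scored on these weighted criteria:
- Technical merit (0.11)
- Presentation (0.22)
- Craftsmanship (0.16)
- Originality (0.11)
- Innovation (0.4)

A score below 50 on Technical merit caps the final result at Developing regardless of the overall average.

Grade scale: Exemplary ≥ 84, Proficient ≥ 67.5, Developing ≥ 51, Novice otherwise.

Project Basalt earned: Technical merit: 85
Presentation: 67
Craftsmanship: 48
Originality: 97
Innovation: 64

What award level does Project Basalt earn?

Technical merit score 85 ≥ 50: minimum met.
Weighted total:
  Technical merit 85 × 0.11 = 9.35
  Presentation 67 × 0.22 = 14.74
  Craftsmanship 48 × 0.16 = 7.68
  Originality 97 × 0.11 = 10.67
  Innovation 64 × 0.4 = 25.6
Sum = 68.04
68.04 is ≥ 67.5 and < 84 → Proficient

Proficient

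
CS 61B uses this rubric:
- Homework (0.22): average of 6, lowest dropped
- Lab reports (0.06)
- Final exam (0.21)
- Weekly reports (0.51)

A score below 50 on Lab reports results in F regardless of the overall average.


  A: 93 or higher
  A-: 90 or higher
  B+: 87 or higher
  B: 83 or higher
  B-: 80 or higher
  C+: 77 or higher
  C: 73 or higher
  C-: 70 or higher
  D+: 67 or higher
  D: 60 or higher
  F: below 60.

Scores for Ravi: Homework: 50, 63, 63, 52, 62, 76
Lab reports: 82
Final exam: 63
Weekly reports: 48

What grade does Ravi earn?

Homework: drop 50 → average of remaining 5 = 316/5 = 63.2
Lab reports score 82 ≥ 50: minimum met.
Weighted total:
  Homework 63.2 × 0.22 = 13.904
  Lab reports 82 × 0.06 = 4.92
  Final exam 63 × 0.21 = 13.23
  Weekly reports 48 × 0.51 = 24.48
Sum = 56.534
56.534 < 60 → F

F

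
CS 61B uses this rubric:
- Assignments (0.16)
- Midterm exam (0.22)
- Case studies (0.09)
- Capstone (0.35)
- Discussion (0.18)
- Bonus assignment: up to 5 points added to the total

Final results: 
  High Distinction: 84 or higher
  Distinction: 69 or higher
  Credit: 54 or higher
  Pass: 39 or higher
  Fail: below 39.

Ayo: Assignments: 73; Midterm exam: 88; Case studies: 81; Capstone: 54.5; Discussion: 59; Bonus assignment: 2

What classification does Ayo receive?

Weighted total:
  Assignments 73 × 0.16 = 11.68
  Midterm exam 88 × 0.22 = 19.36
  Case studies 81 × 0.09 = 7.29
  Capstone 54.5 × 0.35 = 19.075
  Discussion 59 × 0.18 = 10.62
Sum = 68.025
Bonus assignment: 68.025 + 2 = 70.025
70.025 is ≥ 69 and < 84 → Distinction

Distinction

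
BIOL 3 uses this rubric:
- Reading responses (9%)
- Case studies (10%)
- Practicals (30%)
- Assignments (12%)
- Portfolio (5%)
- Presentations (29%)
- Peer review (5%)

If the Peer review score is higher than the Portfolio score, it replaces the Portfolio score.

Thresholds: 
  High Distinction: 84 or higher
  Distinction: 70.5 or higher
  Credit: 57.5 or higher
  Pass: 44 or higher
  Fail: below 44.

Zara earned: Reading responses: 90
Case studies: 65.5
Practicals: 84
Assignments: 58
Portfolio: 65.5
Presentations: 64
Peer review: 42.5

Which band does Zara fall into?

Peer review (42.5) ≤ Portfolio (65.5), so Portfolio stays at 65.5.
Weighted total:
  Reading responses 90 × 0.09 = 8.1
  Case studies 65.5 × 0.1 = 6.55
  Practicals 84 × 0.3 = 25.2
  Assignments 58 × 0.12 = 6.96
  Portfolio 65.5 × 0.05 = 3.275
  Presentations 64 × 0.29 = 18.56
  Peer review 42.5 × 0.05 = 2.125
Sum = 70.77
70.77 is ≥ 70.5 and < 84 → Distinction

Distinction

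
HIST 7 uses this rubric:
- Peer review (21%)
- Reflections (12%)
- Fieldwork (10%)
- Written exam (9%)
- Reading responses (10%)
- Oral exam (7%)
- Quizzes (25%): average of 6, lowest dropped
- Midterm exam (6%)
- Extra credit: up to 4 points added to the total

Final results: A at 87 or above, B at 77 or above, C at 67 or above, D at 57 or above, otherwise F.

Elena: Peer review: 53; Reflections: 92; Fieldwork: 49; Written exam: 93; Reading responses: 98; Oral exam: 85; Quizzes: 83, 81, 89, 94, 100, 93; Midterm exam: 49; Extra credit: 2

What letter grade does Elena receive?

Quizzes: drop 81 → average of remaining 5 = 459/5 = 91.8
Weighted total:
  Peer review 53 × 0.21 = 11.13
  Reflections 92 × 0.12 = 11.04
  Fieldwork 49 × 0.1 = 4.9
  Written exam 93 × 0.09 = 8.37
  Reading responses 98 × 0.1 = 9.8
  Oral exam 85 × 0.07 = 5.95
  Quizzes 91.8 × 0.25 = 22.95
  Midterm exam 49 × 0.06 = 2.94
Sum = 77.08
Extra credit: 77.08 + 2 = 79.08
79.08 is ≥ 77 and < 87 → B

B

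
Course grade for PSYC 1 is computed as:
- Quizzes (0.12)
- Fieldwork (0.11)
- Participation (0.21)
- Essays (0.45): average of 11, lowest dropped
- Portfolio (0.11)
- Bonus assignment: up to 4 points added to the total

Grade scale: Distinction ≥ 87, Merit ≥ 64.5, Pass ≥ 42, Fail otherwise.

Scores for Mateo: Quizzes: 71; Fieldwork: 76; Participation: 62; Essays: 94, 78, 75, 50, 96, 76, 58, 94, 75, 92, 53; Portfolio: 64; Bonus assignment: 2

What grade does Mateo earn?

Essays: drop 50 → average of remaining 10 = 791/10 = 79.1
Weighted total:
  Quizzes 71 × 0.12 = 8.52
  Fieldwork 76 × 0.11 = 8.36
  Participation 62 × 0.21 = 13.02
  Essays 79.1 × 0.45 = 35.595
  Portfolio 64 × 0.11 = 7.04
Sum = 72.535
Bonus assignment: 72.535 + 2 = 74.535
74.535 is ≥ 64.5 and < 87 → Merit

Merit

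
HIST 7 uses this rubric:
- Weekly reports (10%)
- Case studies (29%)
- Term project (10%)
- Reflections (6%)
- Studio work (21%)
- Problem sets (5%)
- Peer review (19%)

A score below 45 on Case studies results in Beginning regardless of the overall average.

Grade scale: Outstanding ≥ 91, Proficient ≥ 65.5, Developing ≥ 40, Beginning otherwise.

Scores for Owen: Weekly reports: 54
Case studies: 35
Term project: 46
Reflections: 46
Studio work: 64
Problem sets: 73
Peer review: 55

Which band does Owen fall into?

Beginning

Case studies score 35 < 45: minimum not met.
Weighted total:
  Weekly reports 54 × 0.1 = 5.4
  Case studies 35 × 0.29 = 10.15
  Term project 46 × 0.1 = 4.6
  Reflections 46 × 0.06 = 2.76
  Studio work 64 × 0.21 = 13.44
  Problem sets 73 × 0.05 = 3.65
  Peer review 55 × 0.19 = 10.45
Sum = 50.45
Because the Case studies minimum was not met, the result is Beginning.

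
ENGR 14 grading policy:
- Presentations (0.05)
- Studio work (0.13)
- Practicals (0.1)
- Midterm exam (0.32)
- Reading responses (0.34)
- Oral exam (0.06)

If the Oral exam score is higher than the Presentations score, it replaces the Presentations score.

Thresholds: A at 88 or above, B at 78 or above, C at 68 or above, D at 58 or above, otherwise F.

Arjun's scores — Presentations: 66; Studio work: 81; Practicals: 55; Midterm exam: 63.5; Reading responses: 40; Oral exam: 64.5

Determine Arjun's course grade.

Oral exam (64.5) ≤ Presentations (66), so Presentations stays at 66.
Weighted total:
  Presentations 66 × 0.05 = 3.3
  Studio work 81 × 0.13 = 10.53
  Practicals 55 × 0.1 = 5.5
  Midterm exam 63.5 × 0.32 = 20.32
  Reading responses 40 × 0.34 = 13.6
  Oral exam 64.5 × 0.06 = 3.87
Sum = 57.12
57.12 < 58 → F

F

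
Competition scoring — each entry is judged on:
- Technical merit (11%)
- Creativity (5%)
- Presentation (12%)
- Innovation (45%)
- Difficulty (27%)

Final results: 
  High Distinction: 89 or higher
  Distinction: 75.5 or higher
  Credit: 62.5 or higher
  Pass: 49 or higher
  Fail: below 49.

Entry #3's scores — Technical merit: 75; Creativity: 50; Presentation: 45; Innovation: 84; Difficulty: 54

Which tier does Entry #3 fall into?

Weighted total:
  Technical merit 75 × 0.11 = 8.25
  Creativity 50 × 0.05 = 2.5
  Presentation 45 × 0.12 = 5.4
  Innovation 84 × 0.45 = 37.8
  Difficulty 54 × 0.27 = 14.58
Sum = 68.53
68.53 is ≥ 62.5 and < 75.5 → Credit

Credit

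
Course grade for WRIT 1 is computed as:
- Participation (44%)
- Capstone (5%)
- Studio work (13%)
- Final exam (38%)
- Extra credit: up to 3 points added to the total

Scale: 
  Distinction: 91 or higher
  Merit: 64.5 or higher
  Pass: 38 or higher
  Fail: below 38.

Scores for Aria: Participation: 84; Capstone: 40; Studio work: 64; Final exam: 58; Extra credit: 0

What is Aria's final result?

Weighted total:
  Participation 84 × 0.44 = 36.96
  Capstone 40 × 0.05 = 2
  Studio work 64 × 0.13 = 8.32
  Final exam 58 × 0.38 = 22.04
Sum = 69.32
Extra credit: 69.32 + 0 = 69.32
69.32 is ≥ 64.5 and < 91 → Merit

Merit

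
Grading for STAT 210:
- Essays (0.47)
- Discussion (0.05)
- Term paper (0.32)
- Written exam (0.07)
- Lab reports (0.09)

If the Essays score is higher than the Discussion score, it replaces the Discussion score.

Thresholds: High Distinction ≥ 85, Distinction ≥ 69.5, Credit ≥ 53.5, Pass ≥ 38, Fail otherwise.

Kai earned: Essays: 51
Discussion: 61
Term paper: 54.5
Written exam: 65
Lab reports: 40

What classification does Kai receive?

Pass

Essays (51) ≤ Discussion (61), so Discussion stays at 61.
Weighted total:
  Essays 51 × 0.47 = 23.97
  Discussion 61 × 0.05 = 3.05
  Term paper 54.5 × 0.32 = 17.44
  Written exam 65 × 0.07 = 4.55
  Lab reports 40 × 0.09 = 3.6
Sum = 52.61
52.61 is ≥ 38 and < 53.5 → Pass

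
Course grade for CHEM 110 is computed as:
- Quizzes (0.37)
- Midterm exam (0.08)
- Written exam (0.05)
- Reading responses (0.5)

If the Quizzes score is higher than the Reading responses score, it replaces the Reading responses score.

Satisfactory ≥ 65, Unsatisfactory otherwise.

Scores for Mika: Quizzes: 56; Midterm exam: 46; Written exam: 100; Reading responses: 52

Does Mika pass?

Quizzes (56) > Reading responses (52), so Reading responses counts as 56.
Weighted total:
  Quizzes 56 × 0.37 = 20.72
  Midterm exam 46 × 0.08 = 3.68
  Written exam 100 × 0.05 = 5
  Reading responses 56 × 0.5 = 28
Sum = 57.4
57.4 < 65 → Unsatisfactory

Unsatisfactory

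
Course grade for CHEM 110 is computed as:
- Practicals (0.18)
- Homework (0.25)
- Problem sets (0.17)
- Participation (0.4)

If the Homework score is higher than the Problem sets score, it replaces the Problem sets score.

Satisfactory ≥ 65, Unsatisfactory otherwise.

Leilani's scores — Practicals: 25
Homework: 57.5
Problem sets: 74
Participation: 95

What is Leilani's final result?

Homework (57.5) ≤ Problem sets (74), so Problem sets stays at 74.
Weighted total:
  Practicals 25 × 0.18 = 4.5
  Homework 57.5 × 0.25 = 14.375
  Problem sets 74 × 0.17 = 12.58
  Participation 95 × 0.4 = 38
Sum = 69.455
69.455 ≥ 65 → Satisfactory

Satisfactory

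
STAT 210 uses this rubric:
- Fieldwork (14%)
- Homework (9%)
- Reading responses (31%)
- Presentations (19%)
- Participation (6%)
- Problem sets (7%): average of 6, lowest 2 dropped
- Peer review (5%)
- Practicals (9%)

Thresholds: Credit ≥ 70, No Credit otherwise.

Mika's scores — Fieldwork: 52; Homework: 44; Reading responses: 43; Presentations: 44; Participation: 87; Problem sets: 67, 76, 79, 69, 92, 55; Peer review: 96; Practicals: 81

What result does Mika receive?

Problem sets: drop 55, 67 → average of remaining 4 = 316/4 = 79
Weighted total:
  Fieldwork 52 × 0.14 = 7.28
  Homework 44 × 0.09 = 3.96
  Reading responses 43 × 0.31 = 13.33
  Presentations 44 × 0.19 = 8.36
  Participation 87 × 0.06 = 5.22
  Problem sets 79 × 0.07 = 5.53
  Peer review 96 × 0.05 = 4.8
  Practicals 81 × 0.09 = 7.29
Sum = 55.77
55.77 < 70 → No Credit

No Credit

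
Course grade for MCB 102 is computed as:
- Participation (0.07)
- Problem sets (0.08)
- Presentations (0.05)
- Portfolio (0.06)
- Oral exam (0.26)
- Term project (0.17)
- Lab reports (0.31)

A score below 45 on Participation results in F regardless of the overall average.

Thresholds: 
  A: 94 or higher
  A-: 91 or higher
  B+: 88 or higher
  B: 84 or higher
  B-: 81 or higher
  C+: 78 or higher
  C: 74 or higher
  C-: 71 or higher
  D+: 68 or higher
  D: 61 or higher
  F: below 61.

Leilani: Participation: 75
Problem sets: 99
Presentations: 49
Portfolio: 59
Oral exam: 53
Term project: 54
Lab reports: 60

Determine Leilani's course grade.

Participation score 75 ≥ 45: minimum met.
Weighted total:
  Participation 75 × 0.07 = 5.25
  Problem sets 99 × 0.08 = 7.92
  Presentations 49 × 0.05 = 2.45
  Portfolio 59 × 0.06 = 3.54
  Oral exam 53 × 0.26 = 13.78
  Term project 54 × 0.17 = 9.18
  Lab reports 60 × 0.31 = 18.6
Sum = 60.72
60.72 < 61 → F

F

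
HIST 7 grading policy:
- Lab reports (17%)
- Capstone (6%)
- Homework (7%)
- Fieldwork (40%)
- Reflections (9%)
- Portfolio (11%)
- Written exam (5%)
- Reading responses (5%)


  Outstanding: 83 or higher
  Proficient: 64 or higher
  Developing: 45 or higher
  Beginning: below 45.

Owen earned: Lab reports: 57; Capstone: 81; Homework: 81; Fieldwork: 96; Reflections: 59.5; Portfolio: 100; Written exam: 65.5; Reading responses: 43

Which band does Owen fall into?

Proficient

Weighted total:
  Lab reports 57 × 0.17 = 9.69
  Capstone 81 × 0.06 = 4.86
  Homework 81 × 0.07 = 5.67
  Fieldwork 96 × 0.4 = 38.4
  Reflections 59.5 × 0.09 = 5.355
  Portfolio 100 × 0.11 = 11
  Written exam 65.5 × 0.05 = 3.275
  Reading responses 43 × 0.05 = 2.15
Sum = 80.4
80.4 is ≥ 64 and < 83 → Proficient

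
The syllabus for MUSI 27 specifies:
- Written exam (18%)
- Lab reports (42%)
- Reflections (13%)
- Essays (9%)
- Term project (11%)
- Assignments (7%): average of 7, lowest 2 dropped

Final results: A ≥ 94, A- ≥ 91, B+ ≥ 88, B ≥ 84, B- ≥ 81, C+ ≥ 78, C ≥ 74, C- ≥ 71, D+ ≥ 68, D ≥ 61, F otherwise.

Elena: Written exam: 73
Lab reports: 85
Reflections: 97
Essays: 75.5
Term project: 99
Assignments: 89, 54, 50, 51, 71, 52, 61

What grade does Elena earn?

B-

Assignments: drop 50, 51 → average of remaining 5 = 327/5 = 65.4
Weighted total:
  Written exam 73 × 0.18 = 13.14
  Lab reports 85 × 0.42 = 35.7
  Reflections 97 × 0.13 = 12.61
  Essays 75.5 × 0.09 = 6.795
  Term project 99 × 0.11 = 10.89
  Assignments 65.4 × 0.07 = 4.578
Sum = 83.713
83.713 is ≥ 81 and < 84 → B-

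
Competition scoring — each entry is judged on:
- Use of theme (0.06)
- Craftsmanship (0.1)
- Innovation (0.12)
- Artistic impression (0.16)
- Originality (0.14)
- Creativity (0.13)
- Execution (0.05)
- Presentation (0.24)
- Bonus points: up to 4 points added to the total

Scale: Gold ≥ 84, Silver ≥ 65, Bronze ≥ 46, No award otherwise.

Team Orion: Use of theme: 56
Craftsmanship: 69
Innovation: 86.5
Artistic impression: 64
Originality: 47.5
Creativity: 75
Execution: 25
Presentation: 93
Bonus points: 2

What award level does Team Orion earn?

Weighted total:
  Use of theme 56 × 0.06 = 3.36
  Craftsmanship 69 × 0.1 = 6.9
  Innovation 86.5 × 0.12 = 10.38
  Artistic impression 64 × 0.16 = 10.24
  Originality 47.5 × 0.14 = 6.65
  Creativity 75 × 0.13 = 9.75
  Execution 25 × 0.05 = 1.25
  Presentation 93 × 0.24 = 22.32
Sum = 70.85
Bonus points: 70.85 + 2 = 72.85
72.85 is ≥ 65 and < 84 → Silver

Silver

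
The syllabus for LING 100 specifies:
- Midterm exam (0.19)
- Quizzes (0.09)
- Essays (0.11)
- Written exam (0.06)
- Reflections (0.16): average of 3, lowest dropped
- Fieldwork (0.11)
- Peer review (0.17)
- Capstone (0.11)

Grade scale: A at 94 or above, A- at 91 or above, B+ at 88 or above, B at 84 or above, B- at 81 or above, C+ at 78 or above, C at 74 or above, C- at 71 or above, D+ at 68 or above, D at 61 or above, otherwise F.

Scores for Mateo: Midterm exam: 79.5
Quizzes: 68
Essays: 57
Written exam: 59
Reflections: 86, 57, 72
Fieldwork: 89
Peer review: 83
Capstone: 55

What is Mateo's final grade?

C-

Reflections: drop 57 → average of remaining 2 = 158/2 = 79
Weighted total:
  Midterm exam 79.5 × 0.19 = 15.105
  Quizzes 68 × 0.09 = 6.12
  Essays 57 × 0.11 = 6.27
  Written exam 59 × 0.06 = 3.54
  Reflections 79 × 0.16 = 12.64
  Fieldwork 89 × 0.11 = 9.79
  Peer review 83 × 0.17 = 14.11
  Capstone 55 × 0.11 = 6.05
Sum = 73.625
73.625 is ≥ 71 and < 74 → C-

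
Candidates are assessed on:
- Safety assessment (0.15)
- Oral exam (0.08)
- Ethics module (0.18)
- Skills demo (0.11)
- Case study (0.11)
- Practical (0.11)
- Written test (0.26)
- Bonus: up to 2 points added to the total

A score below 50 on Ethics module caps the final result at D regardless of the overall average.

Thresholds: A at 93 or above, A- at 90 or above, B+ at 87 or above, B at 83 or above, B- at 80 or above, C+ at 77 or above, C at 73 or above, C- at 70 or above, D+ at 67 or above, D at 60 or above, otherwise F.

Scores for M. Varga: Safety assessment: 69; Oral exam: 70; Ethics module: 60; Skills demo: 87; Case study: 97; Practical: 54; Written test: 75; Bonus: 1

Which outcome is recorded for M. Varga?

C

Ethics module score 60 ≥ 50: minimum met.
Weighted total:
  Safety assessment 69 × 0.15 = 10.35
  Oral exam 70 × 0.08 = 5.6
  Ethics module 60 × 0.18 = 10.8
  Skills demo 87 × 0.11 = 9.57
  Case study 97 × 0.11 = 10.67
  Practical 54 × 0.11 = 5.94
  Written test 75 × 0.26 = 19.5
Sum = 72.43
Bonus: 72.43 + 1 = 73.43
73.43 is ≥ 73 and < 77 → C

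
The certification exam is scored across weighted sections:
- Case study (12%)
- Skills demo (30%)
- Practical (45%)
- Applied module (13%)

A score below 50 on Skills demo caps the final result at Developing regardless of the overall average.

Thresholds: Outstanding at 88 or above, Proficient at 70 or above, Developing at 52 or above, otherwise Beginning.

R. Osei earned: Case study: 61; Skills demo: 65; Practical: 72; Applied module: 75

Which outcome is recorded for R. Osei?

Developing

Skills demo score 65 ≥ 50: minimum met.
Weighted total:
  Case study 61 × 0.12 = 7.32
  Skills demo 65 × 0.3 = 19.5
  Practical 72 × 0.45 = 32.4
  Applied module 75 × 0.13 = 9.75
Sum = 68.97
68.97 is ≥ 52 and < 70 → Developing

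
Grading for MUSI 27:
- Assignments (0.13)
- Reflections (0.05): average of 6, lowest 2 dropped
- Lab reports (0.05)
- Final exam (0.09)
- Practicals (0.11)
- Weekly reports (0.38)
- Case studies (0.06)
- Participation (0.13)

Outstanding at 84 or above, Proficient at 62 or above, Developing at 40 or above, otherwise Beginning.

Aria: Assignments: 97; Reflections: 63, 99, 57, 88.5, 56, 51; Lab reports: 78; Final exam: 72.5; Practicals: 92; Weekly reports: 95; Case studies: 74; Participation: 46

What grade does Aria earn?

Proficient

Reflections: drop 51, 56 → average of remaining 4 = 307.5/4 = 76.875
Weighted total:
  Assignments 97 × 0.13 = 12.61
  Reflections 76.875 × 0.05 = 3.84375
  Lab reports 78 × 0.05 = 3.9
  Final exam 72.5 × 0.09 = 6.525
  Practicals 92 × 0.11 = 10.12
  Weekly reports 95 × 0.38 = 36.1
  Case studies 74 × 0.06 = 4.44
  Participation 46 × 0.13 = 5.98
Sum = 83.51875
83.51875 is ≥ 62 and < 84 → Proficient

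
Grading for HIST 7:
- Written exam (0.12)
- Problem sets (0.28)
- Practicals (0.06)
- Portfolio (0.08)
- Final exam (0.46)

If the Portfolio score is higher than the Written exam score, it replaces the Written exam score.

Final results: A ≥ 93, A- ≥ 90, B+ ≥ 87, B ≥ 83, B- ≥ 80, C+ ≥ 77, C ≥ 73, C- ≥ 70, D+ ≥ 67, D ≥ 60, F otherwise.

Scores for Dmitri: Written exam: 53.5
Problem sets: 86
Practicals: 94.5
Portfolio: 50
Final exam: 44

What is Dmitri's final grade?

Portfolio (50) ≤ Written exam (53.5), so Written exam stays at 53.5.
Weighted total:
  Written exam 53.5 × 0.12 = 6.42
  Problem sets 86 × 0.28 = 24.08
  Practicals 94.5 × 0.06 = 5.67
  Portfolio 50 × 0.08 = 4
  Final exam 44 × 0.46 = 20.24
Sum = 60.41
60.41 is ≥ 60 and < 67 → D

D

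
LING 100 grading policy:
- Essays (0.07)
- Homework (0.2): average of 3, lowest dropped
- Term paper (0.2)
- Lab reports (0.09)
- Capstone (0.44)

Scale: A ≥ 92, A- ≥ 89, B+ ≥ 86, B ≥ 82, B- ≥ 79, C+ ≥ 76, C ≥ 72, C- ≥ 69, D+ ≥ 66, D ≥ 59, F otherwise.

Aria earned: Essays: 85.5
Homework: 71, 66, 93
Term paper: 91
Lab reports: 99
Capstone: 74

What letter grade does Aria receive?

Homework: drop 66 → average of remaining 2 = 164/2 = 82
Weighted total:
  Essays 85.5 × 0.07 = 5.985
  Homework 82 × 0.2 = 16.4
  Term paper 91 × 0.2 = 18.2
  Lab reports 99 × 0.09 = 8.91
  Capstone 74 × 0.44 = 32.56
Sum = 82.055
82.055 is ≥ 82 and < 86 → B

B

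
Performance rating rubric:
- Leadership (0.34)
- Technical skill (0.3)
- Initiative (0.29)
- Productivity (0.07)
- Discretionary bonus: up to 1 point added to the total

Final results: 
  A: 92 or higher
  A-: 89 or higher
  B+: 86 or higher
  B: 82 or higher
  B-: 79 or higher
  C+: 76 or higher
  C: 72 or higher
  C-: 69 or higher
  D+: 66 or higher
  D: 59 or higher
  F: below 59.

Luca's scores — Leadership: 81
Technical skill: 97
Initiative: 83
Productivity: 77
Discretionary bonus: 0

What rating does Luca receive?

Weighted total:
  Leadership 81 × 0.34 = 27.54
  Technical skill 97 × 0.3 = 29.1
  Initiative 83 × 0.29 = 24.07
  Productivity 77 × 0.07 = 5.39
Sum = 86.1
Discretionary bonus: 86.1 + 0 = 86.1
86.1 is ≥ 86 and < 89 → B+

B+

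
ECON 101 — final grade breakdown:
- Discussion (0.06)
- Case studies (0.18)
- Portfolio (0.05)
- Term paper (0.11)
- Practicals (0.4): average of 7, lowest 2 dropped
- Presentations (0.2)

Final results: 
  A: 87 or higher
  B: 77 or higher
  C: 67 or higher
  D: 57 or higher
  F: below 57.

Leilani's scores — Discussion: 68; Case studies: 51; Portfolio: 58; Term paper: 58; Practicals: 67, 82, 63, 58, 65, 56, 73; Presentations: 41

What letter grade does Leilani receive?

D

Practicals: drop 56, 58 → average of remaining 5 = 350/5 = 70
Weighted total:
  Discussion 68 × 0.06 = 4.08
  Case studies 51 × 0.18 = 9.18
  Portfolio 58 × 0.05 = 2.9
  Term paper 58 × 0.11 = 6.38
  Practicals 70 × 0.4 = 28
  Presentations 41 × 0.2 = 8.2
Sum = 58.74
58.74 is ≥ 57 and < 67 → D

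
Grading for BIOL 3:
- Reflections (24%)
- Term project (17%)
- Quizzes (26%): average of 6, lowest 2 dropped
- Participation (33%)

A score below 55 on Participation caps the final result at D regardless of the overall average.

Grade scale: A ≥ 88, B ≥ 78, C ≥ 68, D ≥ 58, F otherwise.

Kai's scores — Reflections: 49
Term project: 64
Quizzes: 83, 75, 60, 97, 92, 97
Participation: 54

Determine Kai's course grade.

D

Quizzes: drop 60, 75 → average of remaining 4 = 369/4 = 92.25
Participation score 54 < 55: minimum not met.
Weighted total:
  Reflections 49 × 0.24 = 11.76
  Term project 64 × 0.17 = 10.88
  Quizzes 92.25 × 0.26 = 23.985
  Participation 54 × 0.33 = 17.82
Sum = 64.445
64.445 would be D; cap at D applies → D.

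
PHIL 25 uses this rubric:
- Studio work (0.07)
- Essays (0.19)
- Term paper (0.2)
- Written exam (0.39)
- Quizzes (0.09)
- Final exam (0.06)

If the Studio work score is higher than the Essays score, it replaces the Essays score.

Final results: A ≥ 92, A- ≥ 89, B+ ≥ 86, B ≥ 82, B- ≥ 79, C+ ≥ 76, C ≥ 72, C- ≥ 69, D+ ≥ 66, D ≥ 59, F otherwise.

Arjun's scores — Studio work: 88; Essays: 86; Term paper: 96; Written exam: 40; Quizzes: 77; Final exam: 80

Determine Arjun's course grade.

Studio work (88) > Essays (86), so Essays counts as 88.
Weighted total:
  Studio work 88 × 0.07 = 6.16
  Essays 88 × 0.19 = 16.72
  Term paper 96 × 0.2 = 19.2
  Written exam 40 × 0.39 = 15.6
  Quizzes 77 × 0.09 = 6.93
  Final exam 80 × 0.06 = 4.8
Sum = 69.41
69.41 is ≥ 69 and < 72 → C-

C-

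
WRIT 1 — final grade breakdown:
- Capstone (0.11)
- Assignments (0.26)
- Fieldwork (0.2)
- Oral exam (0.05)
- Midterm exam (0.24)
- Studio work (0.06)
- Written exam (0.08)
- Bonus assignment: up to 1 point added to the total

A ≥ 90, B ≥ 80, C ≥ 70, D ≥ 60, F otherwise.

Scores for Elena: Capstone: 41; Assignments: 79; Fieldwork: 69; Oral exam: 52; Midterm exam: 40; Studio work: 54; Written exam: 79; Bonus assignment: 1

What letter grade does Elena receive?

Weighted total:
  Capstone 41 × 0.11 = 4.51
  Assignments 79 × 0.26 = 20.54
  Fieldwork 69 × 0.2 = 13.8
  Oral exam 52 × 0.05 = 2.6
  Midterm exam 40 × 0.24 = 9.6
  Studio work 54 × 0.06 = 3.24
  Written exam 79 × 0.08 = 6.32
Sum = 60.61
Bonus assignment: 60.61 + 1 = 61.61
61.61 is ≥ 60 and < 70 → D

D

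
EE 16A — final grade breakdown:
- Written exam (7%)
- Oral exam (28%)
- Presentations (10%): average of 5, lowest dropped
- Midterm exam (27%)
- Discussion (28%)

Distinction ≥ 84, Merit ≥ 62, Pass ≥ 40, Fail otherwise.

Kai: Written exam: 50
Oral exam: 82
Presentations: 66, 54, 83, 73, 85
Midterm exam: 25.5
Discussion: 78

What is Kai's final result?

Presentations: drop 54 → average of remaining 4 = 307/4 = 76.75
Weighted total:
  Written exam 50 × 0.07 = 3.5
  Oral exam 82 × 0.28 = 22.96
  Presentations 76.75 × 0.1 = 7.675
  Midterm exam 25.5 × 0.27 = 6.885
  Discussion 78 × 0.28 = 21.84
Sum = 62.86
62.86 is ≥ 62 and < 84 → Merit

Merit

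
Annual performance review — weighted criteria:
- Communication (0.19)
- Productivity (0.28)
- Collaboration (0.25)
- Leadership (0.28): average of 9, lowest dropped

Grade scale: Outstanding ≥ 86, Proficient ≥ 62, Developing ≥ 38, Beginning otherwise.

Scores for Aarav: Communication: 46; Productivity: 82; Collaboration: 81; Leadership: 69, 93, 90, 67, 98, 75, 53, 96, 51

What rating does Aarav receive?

Proficient

Leadership: drop 51 → average of remaining 8 = 641/8 = 80.125
Weighted total:
  Communication 46 × 0.19 = 8.74
  Productivity 82 × 0.28 = 22.96
  Collaboration 81 × 0.25 = 20.25
  Leadership 80.125 × 0.28 = 22.435
Sum = 74.385
74.385 is ≥ 62 and < 86 → Proficient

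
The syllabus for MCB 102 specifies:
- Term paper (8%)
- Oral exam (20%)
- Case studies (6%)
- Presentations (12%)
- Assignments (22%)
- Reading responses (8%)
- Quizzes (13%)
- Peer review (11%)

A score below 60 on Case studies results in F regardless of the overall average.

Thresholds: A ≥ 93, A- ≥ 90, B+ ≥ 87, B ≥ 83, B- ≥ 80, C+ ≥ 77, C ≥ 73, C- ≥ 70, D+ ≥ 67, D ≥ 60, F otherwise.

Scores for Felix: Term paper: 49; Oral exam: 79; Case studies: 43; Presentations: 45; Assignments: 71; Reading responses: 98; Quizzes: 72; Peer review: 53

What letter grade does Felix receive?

Case studies score 43 < 60: minimum not met.
Weighted total:
  Term paper 49 × 0.08 = 3.92
  Oral exam 79 × 0.2 = 15.8
  Case studies 43 × 0.06 = 2.58
  Presentations 45 × 0.12 = 5.4
  Assignments 71 × 0.22 = 15.62
  Reading responses 98 × 0.08 = 7.84
  Quizzes 72 × 0.13 = 9.36
  Peer review 53 × 0.11 = 5.83
Sum = 66.35
Because the Case studies minimum was not met, the result is F.

F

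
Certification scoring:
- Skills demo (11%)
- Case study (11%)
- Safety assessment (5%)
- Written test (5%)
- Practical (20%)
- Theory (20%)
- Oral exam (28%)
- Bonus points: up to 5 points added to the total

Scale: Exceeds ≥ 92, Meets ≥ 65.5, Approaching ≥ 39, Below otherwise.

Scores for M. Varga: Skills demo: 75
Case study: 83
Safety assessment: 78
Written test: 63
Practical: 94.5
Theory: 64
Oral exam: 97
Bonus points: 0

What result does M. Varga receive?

Meets

Weighted total:
  Skills demo 75 × 0.11 = 8.25
  Case study 83 × 0.11 = 9.13
  Safety assessment 78 × 0.05 = 3.9
  Written test 63 × 0.05 = 3.15
  Practical 94.5 × 0.2 = 18.9
  Theory 64 × 0.2 = 12.8
  Oral exam 97 × 0.28 = 27.16
Sum = 83.29
Bonus points: 83.29 + 0 = 83.29
83.29 is ≥ 65.5 and < 92 → Meets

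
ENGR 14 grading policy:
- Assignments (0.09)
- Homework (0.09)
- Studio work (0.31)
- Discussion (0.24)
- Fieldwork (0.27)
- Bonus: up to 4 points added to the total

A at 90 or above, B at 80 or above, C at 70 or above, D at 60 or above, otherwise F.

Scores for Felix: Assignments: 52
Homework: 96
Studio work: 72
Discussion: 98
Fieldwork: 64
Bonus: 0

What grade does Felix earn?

Weighted total:
  Assignments 52 × 0.09 = 4.68
  Homework 96 × 0.09 = 8.64
  Studio work 72 × 0.31 = 22.32
  Discussion 98 × 0.24 = 23.52
  Fieldwork 64 × 0.27 = 17.28
Sum = 76.44
Bonus: 76.44 + 0 = 76.44
76.44 is ≥ 70 and < 80 → C

C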